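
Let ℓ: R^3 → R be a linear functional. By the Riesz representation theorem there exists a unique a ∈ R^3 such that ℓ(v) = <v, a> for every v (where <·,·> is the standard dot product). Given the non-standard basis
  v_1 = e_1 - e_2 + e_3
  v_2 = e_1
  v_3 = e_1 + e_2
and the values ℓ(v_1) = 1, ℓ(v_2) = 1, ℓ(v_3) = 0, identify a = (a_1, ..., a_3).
a = (1, -1, -1)

Write a = (a_1, ..., a_3) in the standard basis. For each basis vector v_i, ℓ(v_i) = <v_i, a> is a linear equation in the a_j's. Collect the n equations into a matrix system V a = ℓ, where row i of V is v_i (expressed in the standard basis). Since V is invertible (lower-triangular with 1s on the diagonal, up to permutation), solve by back-substitution:
  V =
[[1, -1, 1],
 [1, 0, 0],
 [1, 1, 0]]
  V a = (1, 1, 0)
Solving gives a = (1, -1, -1).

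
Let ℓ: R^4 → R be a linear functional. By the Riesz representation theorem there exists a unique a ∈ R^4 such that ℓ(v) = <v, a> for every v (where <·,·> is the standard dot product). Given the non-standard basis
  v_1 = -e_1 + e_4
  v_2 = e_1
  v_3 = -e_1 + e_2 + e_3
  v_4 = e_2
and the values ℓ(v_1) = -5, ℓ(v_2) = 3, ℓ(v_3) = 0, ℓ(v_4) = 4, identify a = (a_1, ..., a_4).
a = (3, 4, -1, -2)

Write a = (a_1, ..., a_4) in the standard basis. For each basis vector v_i, ℓ(v_i) = <v_i, a> is a linear equation in the a_j's. Collect the n equations into a matrix system V a = ℓ, where row i of V is v_i (expressed in the standard basis). Since V is invertible (lower-triangular with 1s on the diagonal, up to permutation), solve by back-substitution:
  V =
[[-1, 0, 0, 1],
 [1, 0, 0, 0],
 [-1, 1, 1, 0],
 [0, 1, 0, 0]]
  V a = (-5, 3, 0, 4)
Solving gives a = (3, 4, -1, -2).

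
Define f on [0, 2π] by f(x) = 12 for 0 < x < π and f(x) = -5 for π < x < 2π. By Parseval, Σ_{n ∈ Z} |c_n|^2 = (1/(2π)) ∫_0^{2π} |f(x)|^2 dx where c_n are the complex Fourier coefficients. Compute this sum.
Σ |c_n|^2 = 169/2

Parseval equates the L^2 energy of f (normalised by 1/(2π)) with the ℓ^2 sum of its Fourier coefficients: (1/(2π)) ∫_0^{2π} |f|^2 = Σ |c_n|^2.
Compute the left side: (1/(2π)) [∫_0^π 12^2 dx + ∫_π^{2π} (-5)^2 dx] = (1/(2π)) · (144π + 25π) = (144 + 25)/2 = 169/2.
So Σ_{n ∈ Z} |c_n|^2 = 169/2.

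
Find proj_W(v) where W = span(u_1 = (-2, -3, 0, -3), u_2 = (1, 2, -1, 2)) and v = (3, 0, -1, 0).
proj_W(v) = (1/2, 5/6, -1/6, 5/6)

Set up U = [u_1 | ... | u_2] ∈ R^(4×2). The projector onto W = col(U) is P = U (U^T U)^(-1) U^T.
Compute U^T U =
  [22, -14]
  [-14, 10],
and U^T v = (-6, 4).
Solve U^T U · c = U^T v for the coefficients: c = (-1/6, 1/6). The projection is proj_W(v) = U c.
Check: (v - proj_W(v)) · u_1 = 0  (should be 0).
Check: (v - proj_W(v)) · u_2 = 0  (should be 0).
Result: proj_W(v) = (1/2, 5/6, -1/6, 5/6).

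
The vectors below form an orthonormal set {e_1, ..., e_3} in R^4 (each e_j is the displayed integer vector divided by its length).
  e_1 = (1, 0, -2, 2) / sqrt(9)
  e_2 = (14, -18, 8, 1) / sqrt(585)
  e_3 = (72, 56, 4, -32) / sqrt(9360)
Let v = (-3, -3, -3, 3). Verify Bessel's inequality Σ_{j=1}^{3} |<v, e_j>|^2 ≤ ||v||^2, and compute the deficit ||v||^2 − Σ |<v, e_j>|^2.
Σ |<v, e_j>|^2 = 35; ||v||^2 = 36; deficit = 1

Write each e_j = u_j / sqrt(<u_j, u_j>) where u_j is the displayed integer vector. Then <v, e_j> = <v, u_j> / sqrt(<u_j, u_j>), so |<v, e_j>|^2 = <v, u_j>^2 / <u_j, u_j>.
Coefficients: <v, e_1> = 9/sqrt(9), <v, e_2> = -9/sqrt(585), <v, e_3> = -492/sqrt(9360).
Square and sum: Σ |<v, e_j>|^2 = 35.
Compute ||v||^2 = v·v = 36.
Deficit = 36 − 35 = 1 ≥ 0, confirming Bessel's inequality. (The deficit equals ||v − Σ <v,e_j> e_j||^2, the squared distance from v to span{e_j}.)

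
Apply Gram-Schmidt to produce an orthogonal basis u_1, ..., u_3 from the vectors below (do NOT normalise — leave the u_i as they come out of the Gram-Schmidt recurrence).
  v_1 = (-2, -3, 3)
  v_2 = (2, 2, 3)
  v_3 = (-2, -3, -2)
Orthogonal basis:
  u_1 = (-2, -3, 3)
  u_2 = (21/11, 41/22, 69/22)
  u_3 = (150/373, -120/373, -20/373)

Apply the Gram-Schmidt recurrence
  u_1 = v_1
  u_i = v_i − Σ_{j<i} ((v_i · u_j) / (u_j · u_j)) · u_j.

Step by step this gives:
  u_1 = (-2, -3, 3)
  u_2 = (21/11, 41/22, 69/22)
  u_3 = (150/373, -120/373, -20/373)

Orthogonality check:
  u_2 · u_1 = 0 (should be 0)
  u_3 · u_1 = 0 (should be 0)
  u_3 · u_2 = 0 (should be 0)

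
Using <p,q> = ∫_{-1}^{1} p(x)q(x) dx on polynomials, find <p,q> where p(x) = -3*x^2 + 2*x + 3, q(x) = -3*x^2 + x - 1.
<p,q> = -76/15

Expand the product: p(x)·q(x) = 9*x^4 - 9*x^3 - 4*x^2 + x - 3.
∫_{-1}^{1} of each monomial x^k gives [2/(k+1) if k even, 0 if k odd]. Integrating term-by-term (or equivalently evaluating the antiderivative F(x) = 9*x^5/5 - 9*x^4/4 - 4*x^3/3 + x^2/2 - 3*x at the endpoints):
  F(1) − F(−1) = -257/60 − (47/60) = -76/15.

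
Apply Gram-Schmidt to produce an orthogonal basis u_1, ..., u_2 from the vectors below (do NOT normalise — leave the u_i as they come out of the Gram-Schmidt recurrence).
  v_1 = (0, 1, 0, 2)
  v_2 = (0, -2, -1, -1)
Orthogonal basis:
  u_1 = (0, 1, 0, 2)
  u_2 = (0, -6/5, -1, 3/5)

Apply the Gram-Schmidt recurrence
  u_1 = v_1
  u_i = v_i − Σ_{j<i} ((v_i · u_j) / (u_j · u_j)) · u_j.

Step by step this gives:
  u_1 = (0, 1, 0, 2)
  u_2 = (0, -6/5, -1, 3/5)

Orthogonality check:
  u_2 · u_1 = 0 (should be 0)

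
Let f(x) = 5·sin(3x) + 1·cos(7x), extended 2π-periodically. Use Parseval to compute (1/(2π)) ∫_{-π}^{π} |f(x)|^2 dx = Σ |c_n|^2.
Σ |c_n|^2 = 13

Expand |f|^2 and use orthogonality of {sin(nx), cos(mx)} on [-π, π]:
  ∫_{-π}^{π} sin(nx)^2 dx = π, ∫ cos(mx)^2 dx = π, and cross terms integrate to 0.
So ∫_{-π}^{π} f(x)^2 dx = 5^2 · π + 1^2 · π = (25 + 1)π.
Divide by 2π: (25 + 1)/2 = 13.
By Parseval, this equals Σ |c_n|^2.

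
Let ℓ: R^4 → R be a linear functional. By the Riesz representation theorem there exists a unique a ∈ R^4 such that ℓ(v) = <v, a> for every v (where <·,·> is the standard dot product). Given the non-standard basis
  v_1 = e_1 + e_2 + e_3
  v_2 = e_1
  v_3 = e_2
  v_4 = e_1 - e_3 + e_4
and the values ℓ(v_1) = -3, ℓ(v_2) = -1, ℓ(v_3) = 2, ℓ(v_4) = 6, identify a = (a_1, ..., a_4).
a = (-1, 2, -4, 3)

Write a = (a_1, ..., a_4) in the standard basis. For each basis vector v_i, ℓ(v_i) = <v_i, a> is a linear equation in the a_j's. Collect the n equations into a matrix system V a = ℓ, where row i of V is v_i (expressed in the standard basis). Since V is invertible (lower-triangular with 1s on the diagonal, up to permutation), solve by back-substitution:
  V =
[[1, 1, 1, 0],
 [1, 0, 0, 0],
 [0, 1, 0, 0],
 [1, 0, -1, 1]]
  V a = (-3, -1, 2, 6)
Solving gives a = (-1, 2, -4, 3).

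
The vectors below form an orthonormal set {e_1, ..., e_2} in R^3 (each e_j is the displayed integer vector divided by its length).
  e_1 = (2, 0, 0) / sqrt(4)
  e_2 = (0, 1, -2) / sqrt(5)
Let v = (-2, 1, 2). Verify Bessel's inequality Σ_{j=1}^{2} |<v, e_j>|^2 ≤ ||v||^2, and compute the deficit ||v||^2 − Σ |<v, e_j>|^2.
Σ |<v, e_j>|^2 = 29/5; ||v||^2 = 9; deficit = 16/5

Write each e_j = u_j / sqrt(<u_j, u_j>) where u_j is the displayed integer vector. Then <v, e_j> = <v, u_j> / sqrt(<u_j, u_j>), so |<v, e_j>|^2 = <v, u_j>^2 / <u_j, u_j>.
Coefficients: <v, e_1> = -4/sqrt(4), <v, e_2> = -3/sqrt(5).
Square and sum: Σ |<v, e_j>|^2 = 29/5.
Compute ||v||^2 = v·v = 9.
Deficit = 9 − 29/5 = 16/5 ≥ 0, confirming Bessel's inequality. (The deficit equals ||v − Σ <v,e_j> e_j||^2, the squared distance from v to span{e_j}.)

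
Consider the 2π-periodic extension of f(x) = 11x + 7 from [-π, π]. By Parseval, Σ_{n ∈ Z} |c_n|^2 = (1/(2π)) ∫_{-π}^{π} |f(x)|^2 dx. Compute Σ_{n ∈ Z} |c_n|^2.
Σ |c_n|^2 = 121π^2/3 + 49

Expand and integrate term by term over [-π, π]:
  ∫ (11x)^2 dx = 121·(2π^3/3); ∫ 2·11·(7)·x dx = 0 (odd integrand); ∫ 7^2 dx = 49·2π.
So (1/(2π)) ∫_{-π}^{π} (11x + 7)^2 dx = 121π^2/3 + 49 = 121π^2/3 + 49.
Parseval ⇒ Σ |c_n|^2 = 121π^2/3 + 49.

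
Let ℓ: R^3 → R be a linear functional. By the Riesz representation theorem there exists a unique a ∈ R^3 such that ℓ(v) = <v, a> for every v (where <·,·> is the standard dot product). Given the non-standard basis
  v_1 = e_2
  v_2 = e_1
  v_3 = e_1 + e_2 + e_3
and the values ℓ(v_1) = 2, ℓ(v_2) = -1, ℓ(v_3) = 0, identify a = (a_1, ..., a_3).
a = (-1, 2, -1)

Write a = (a_1, ..., a_3) in the standard basis. For each basis vector v_i, ℓ(v_i) = <v_i, a> is a linear equation in the a_j's. Collect the n equations into a matrix system V a = ℓ, where row i of V is v_i (expressed in the standard basis). Since V is invertible (lower-triangular with 1s on the diagonal, up to permutation), solve by back-substitution:
  V =
[[0, 1, 0],
 [1, 0, 0],
 [1, 1, 1]]
  V a = (2, -1, 0)
Solving gives a = (-1, 2, -1).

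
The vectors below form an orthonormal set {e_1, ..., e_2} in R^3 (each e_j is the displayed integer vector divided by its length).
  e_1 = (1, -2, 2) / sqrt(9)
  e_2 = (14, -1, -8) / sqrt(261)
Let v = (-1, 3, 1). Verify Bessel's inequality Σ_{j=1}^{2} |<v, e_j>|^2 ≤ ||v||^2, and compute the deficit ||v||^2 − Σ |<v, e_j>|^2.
Σ |<v, e_j>|^2 = 150/29; ||v||^2 = 11; deficit = 169/29

Write each e_j = u_j / sqrt(<u_j, u_j>) where u_j is the displayed integer vector. Then <v, e_j> = <v, u_j> / sqrt(<u_j, u_j>), so |<v, e_j>|^2 = <v, u_j>^2 / <u_j, u_j>.
Coefficients: <v, e_1> = -5/sqrt(9), <v, e_2> = -25/sqrt(261).
Square and sum: Σ |<v, e_j>|^2 = 150/29.
Compute ||v||^2 = v·v = 11.
Deficit = 11 − 150/29 = 169/29 ≥ 0, confirming Bessel's inequality. (The deficit equals ||v − Σ <v,e_j> e_j||^2, the squared distance from v to span{e_j}.)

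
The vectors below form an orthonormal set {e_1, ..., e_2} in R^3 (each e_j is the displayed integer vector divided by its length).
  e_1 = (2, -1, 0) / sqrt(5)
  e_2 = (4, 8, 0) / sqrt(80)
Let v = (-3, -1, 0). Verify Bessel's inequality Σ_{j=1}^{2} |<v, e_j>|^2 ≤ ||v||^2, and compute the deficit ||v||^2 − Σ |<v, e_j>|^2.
Σ |<v, e_j>|^2 = 10; ||v||^2 = 10; deficit = 0

Write each e_j = u_j / sqrt(<u_j, u_j>) where u_j is the displayed integer vector. Then <v, e_j> = <v, u_j> / sqrt(<u_j, u_j>), so |<v, e_j>|^2 = <v, u_j>^2 / <u_j, u_j>.
Coefficients: <v, e_1> = -5/sqrt(5), <v, e_2> = -20/sqrt(80).
Square and sum: Σ |<v, e_j>|^2 = 10.
Compute ||v||^2 = v·v = 10.
Deficit = 10 − 10 = 0 ≥ 0, confirming Bessel's inequality. (The deficit equals ||v − Σ <v,e_j> e_j||^2, the squared distance from v to span{e_j}.)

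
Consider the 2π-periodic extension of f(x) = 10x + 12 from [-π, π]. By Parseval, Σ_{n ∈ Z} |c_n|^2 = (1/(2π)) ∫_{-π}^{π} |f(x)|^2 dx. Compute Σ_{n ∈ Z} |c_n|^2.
Σ |c_n|^2 = 100π^2/3 + 144

Expand and integrate term by term over [-π, π]:
  ∫ (10x)^2 dx = 100·(2π^3/3); ∫ 2·10·(12)·x dx = 0 (odd integrand); ∫ 12^2 dx = 144·2π.
So (1/(2π)) ∫_{-π}^{π} (10x + 12)^2 dx = 100π^2/3 + 144 = 100π^2/3 + 144.
Parseval ⇒ Σ |c_n|^2 = 100π^2/3 + 144.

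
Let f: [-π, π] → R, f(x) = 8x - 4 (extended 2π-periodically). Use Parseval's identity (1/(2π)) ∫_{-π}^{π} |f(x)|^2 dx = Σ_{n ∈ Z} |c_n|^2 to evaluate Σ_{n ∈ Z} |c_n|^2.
Σ |c_n|^2 = 64π^2/3 + 16

Expand and integrate term by term over [-π, π]:
  ∫ (8x)^2 dx = 64·(2π^3/3); ∫ 2·8·(-4)·x dx = 0 (odd integrand); ∫ (-4)^2 dx = 16·2π.
So (1/(2π)) ∫_{-π}^{π} (8x - 4)^2 dx = 64π^2/3 + 16 = 64π^2/3 + 16.
Parseval ⇒ Σ |c_n|^2 = 64π^2/3 + 16.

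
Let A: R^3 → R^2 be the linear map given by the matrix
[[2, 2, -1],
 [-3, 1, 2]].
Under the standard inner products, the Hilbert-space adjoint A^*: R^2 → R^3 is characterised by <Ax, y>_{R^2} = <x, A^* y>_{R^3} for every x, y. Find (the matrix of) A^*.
A^* = A^T =
[[2, -3],
 [2, 1],
 [-1, 2]]

For real matrices with standard dot products, the defining identity <Ax, y> = <x, A^* y> gives (Ax)^T y = x^T (A^*) y, i.e. x^T A^T y = x^T (A^*) y. Since this holds for all x, y, we must have A^* = A^T. Therefore
A^* =
[[2, -3],
 [2, 1],
 [-1, 2]].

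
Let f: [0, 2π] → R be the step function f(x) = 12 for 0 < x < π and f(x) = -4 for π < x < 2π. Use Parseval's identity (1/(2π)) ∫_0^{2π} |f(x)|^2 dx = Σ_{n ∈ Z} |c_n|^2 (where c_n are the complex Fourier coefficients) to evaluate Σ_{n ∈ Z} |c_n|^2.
Σ |c_n|^2 = 80

Parseval equates the L^2 energy of f (normalised by 1/(2π)) with the ℓ^2 sum of its Fourier coefficients: (1/(2π)) ∫_0^{2π} |f|^2 = Σ |c_n|^2.
Compute the left side: (1/(2π)) [∫_0^π 12^2 dx + ∫_π^{2π} (-4)^2 dx] = (1/(2π)) · (144π + 16π) = (144 + 16)/2 = 80.
So Σ_{n ∈ Z} |c_n|^2 = 80.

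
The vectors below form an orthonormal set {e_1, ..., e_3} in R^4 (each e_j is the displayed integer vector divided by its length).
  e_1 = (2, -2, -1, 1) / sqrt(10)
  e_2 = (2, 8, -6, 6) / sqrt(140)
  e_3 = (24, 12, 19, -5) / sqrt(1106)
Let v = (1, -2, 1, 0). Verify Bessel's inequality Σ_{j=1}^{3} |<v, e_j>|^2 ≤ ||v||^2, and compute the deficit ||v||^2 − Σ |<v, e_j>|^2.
Σ |<v, e_j>|^2 = 449/79; ||v||^2 = 6; deficit = 25/79

Write each e_j = u_j / sqrt(<u_j, u_j>) where u_j is the displayed integer vector. Then <v, e_j> = <v, u_j> / sqrt(<u_j, u_j>), so |<v, e_j>|^2 = <v, u_j>^2 / <u_j, u_j>.
Coefficients: <v, e_1> = 5/sqrt(10), <v, e_2> = -20/sqrt(140), <v, e_3> = 19/sqrt(1106).
Square and sum: Σ |<v, e_j>|^2 = 449/79.
Compute ||v||^2 = v·v = 6.
Deficit = 6 − 449/79 = 25/79 ≥ 0, confirming Bessel's inequality. (The deficit equals ||v − Σ <v,e_j> e_j||^2, the squared distance from v to span{e_j}.)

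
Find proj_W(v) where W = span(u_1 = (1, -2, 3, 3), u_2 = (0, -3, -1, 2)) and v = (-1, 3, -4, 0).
proj_W(v) = (-221/241, 274/241, -719/241, -551/241)

Set up U = [u_1 | ... | u_2] ∈ R^(4×2). The projector onto W = col(U) is P = U (U^T U)^(-1) U^T.
Compute U^T U =
  [23, 9]
  [9, 14],
and U^T v = (-19, -5).
Solve U^T U · c = U^T v for the coefficients: c = (-221/241, 56/241). The projection is proj_W(v) = U c.
Check: (v - proj_W(v)) · u_1 = 0  (should be 0).
Check: (v - proj_W(v)) · u_2 = 0  (should be 0).
Result: proj_W(v) = (-221/241, 274/241, -719/241, -551/241).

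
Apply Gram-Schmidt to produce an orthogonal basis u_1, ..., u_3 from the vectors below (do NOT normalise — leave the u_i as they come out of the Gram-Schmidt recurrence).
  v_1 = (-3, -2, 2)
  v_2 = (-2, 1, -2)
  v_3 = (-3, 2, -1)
Orthogonal basis:
  u_1 = (-3, -2, 2)
  u_2 = (-2, 1, -2)
  u_3 = (-38/153, 190/153, 133/153)

Apply the Gram-Schmidt recurrence
  u_1 = v_1
  u_i = v_i − Σ_{j<i} ((v_i · u_j) / (u_j · u_j)) · u_j.

Step by step this gives:
  u_1 = (-3, -2, 2)
  u_2 = (-2, 1, -2)
  u_3 = (-38/153, 190/153, 133/153)

Orthogonality check:
  u_2 · u_1 = 0 (should be 0)
  u_3 · u_1 = 0 (should be 0)
  u_3 · u_2 = 0 (should be 0)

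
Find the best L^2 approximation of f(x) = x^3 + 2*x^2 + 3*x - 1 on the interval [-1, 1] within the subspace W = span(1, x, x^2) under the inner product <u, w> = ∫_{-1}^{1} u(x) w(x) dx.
g(x) = 2*x^2 + 18*x/5 - 1

The best approximation g ∈ W is the orthogonal projection of f onto W. Writing g = a_0 + a_1 x + a_2 x^2, the coefficients solve the normal equations G · a = b where
  G_{ij} = <φ_i, φ_j> and b_i = <f, φ_i>, with φ_0 = 1, φ_1 = x, φ_2 = x^2.
G =
  [2, 0, 2/3]
  [0, 2/3, 0]
  [2/3, 0, 2/5],
b = (-2/3, 12/5, 2/15).
Solving gives a_0 = -1, a_1 = 18/5, a_2 = 2, so
  g(x) = 2*x^2 + 18*x/5 - 1.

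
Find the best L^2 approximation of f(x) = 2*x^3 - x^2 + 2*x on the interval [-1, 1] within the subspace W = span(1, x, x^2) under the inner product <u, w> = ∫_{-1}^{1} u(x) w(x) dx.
g(x) = -x^2 + 16*x/5

The best approximation g ∈ W is the orthogonal projection of f onto W. Writing g = a_0 + a_1 x + a_2 x^2, the coefficients solve the normal equations G · a = b where
  G_{ij} = <φ_i, φ_j> and b_i = <f, φ_i>, with φ_0 = 1, φ_1 = x, φ_2 = x^2.
G =
  [2, 0, 2/3]
  [0, 2/3, 0]
  [2/3, 0, 2/5],
b = (-2/3, 32/15, -2/5).
Solving gives a_0 = 0, a_1 = 16/5, a_2 = -1, so
  g(x) = -x^2 + 16*x/5.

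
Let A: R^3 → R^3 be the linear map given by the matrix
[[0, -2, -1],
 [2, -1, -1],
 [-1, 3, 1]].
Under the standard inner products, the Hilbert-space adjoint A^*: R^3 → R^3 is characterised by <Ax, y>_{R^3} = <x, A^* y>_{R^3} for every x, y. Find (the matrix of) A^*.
A^* = A^T =
[[0, 2, -1],
 [-2, -1, 3],
 [-1, -1, 1]]

For real matrices with standard dot products, the defining identity <Ax, y> = <x, A^* y> gives (Ax)^T y = x^T (A^*) y, i.e. x^T A^T y = x^T (A^*) y. Since this holds for all x, y, we must have A^* = A^T. Therefore
A^* =
[[0, 2, -1],
 [-2, -1, 3],
 [-1, -1, 1]].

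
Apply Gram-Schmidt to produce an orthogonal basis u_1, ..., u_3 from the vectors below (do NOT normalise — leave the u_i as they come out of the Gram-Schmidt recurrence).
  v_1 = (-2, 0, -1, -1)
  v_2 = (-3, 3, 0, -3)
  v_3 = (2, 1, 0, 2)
Orthogonal basis:
  u_1 = (-2, 0, -1, -1)
  u_2 = (0, 3, 3/2, -3/2)
  u_3 = (0, 1, -1, 1)

Apply the Gram-Schmidt recurrence
  u_1 = v_1
  u_i = v_i − Σ_{j<i} ((v_i · u_j) / (u_j · u_j)) · u_j.

Step by step this gives:
  u_1 = (-2, 0, -1, -1)
  u_2 = (0, 3, 3/2, -3/2)
  u_3 = (0, 1, -1, 1)

Orthogonality check:
  u_2 · u_1 = 0 (should be 0)
  u_3 · u_1 = 0 (should be 0)
  u_3 · u_2 = 0 (should be 0)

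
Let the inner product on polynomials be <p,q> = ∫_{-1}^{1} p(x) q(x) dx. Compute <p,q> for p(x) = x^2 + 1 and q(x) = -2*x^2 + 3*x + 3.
<p,q> = 88/15

Expand the product: p(x)·q(x) = -2*x^4 + 3*x^3 + x^2 + 3*x + 3.
∫_{-1}^{1} of each monomial x^k gives [2/(k+1) if k even, 0 if k odd]. Integrating term-by-term (or equivalently evaluating the antiderivative F(x) = -2*x^5/5 + 3*x^4/4 + x^3/3 + 3*x^2/2 + 3*x at the endpoints):
  F(1) − F(−1) = 311/60 − (-41/60) = 88/15.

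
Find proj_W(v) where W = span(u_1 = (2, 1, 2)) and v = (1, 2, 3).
proj_W(v) = (20/9, 10/9, 20/9)

Set up U = [u_1 | ... | u_1] ∈ R^(3×1). The projector onto W = col(U) is P = U (U^T U)^(-1) U^T.
Compute U^T U =
  [9],
and U^T v = (10).
Solve U^T U · c = U^T v for the coefficients: c = (10/9). The projection is proj_W(v) = U c.
Check: (v - proj_W(v)) · u_1 = 0  (should be 0).
Result: proj_W(v) = (20/9, 10/9, 20/9).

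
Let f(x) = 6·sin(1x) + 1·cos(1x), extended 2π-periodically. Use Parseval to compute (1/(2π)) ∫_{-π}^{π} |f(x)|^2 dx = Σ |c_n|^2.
Σ |c_n|^2 = 37/2

Expand |f|^2 and use orthogonality of {sin(nx), cos(mx)} on [-π, π]:
  ∫_{-π}^{π} sin(nx)^2 dx = π, ∫ cos(mx)^2 dx = π, and cross terms integrate to 0.
So ∫_{-π}^{π} f(x)^2 dx = 6^2 · π + 1^2 · π = (36 + 1)π.
Divide by 2π: (36 + 1)/2 = 37/2.
By Parseval, this equals Σ |c_n|^2.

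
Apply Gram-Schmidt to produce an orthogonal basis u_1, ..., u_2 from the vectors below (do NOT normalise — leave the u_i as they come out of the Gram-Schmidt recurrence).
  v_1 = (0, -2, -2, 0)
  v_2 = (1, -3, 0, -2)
Orthogonal basis:
  u_1 = (0, -2, -2, 0)
  u_2 = (1, -3/2, 3/2, -2)

Apply the Gram-Schmidt recurrence
  u_1 = v_1
  u_i = v_i − Σ_{j<i} ((v_i · u_j) / (u_j · u_j)) · u_j.

Step by step this gives:
  u_1 = (0, -2, -2, 0)
  u_2 = (1, -3/2, 3/2, -2)

Orthogonality check:
  u_2 · u_1 = 0 (should be 0)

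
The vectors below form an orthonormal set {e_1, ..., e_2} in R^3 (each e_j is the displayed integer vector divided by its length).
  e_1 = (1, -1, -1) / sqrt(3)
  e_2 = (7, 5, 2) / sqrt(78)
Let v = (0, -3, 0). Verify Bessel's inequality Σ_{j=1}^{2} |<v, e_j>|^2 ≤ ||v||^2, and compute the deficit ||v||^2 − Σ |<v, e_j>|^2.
Σ |<v, e_j>|^2 = 153/26; ||v||^2 = 9; deficit = 81/26

Write each e_j = u_j / sqrt(<u_j, u_j>) where u_j is the displayed integer vector. Then <v, e_j> = <v, u_j> / sqrt(<u_j, u_j>), so |<v, e_j>|^2 = <v, u_j>^2 / <u_j, u_j>.
Coefficients: <v, e_1> = 3/sqrt(3), <v, e_2> = -15/sqrt(78).
Square and sum: Σ |<v, e_j>|^2 = 153/26.
Compute ||v||^2 = v·v = 9.
Deficit = 9 − 153/26 = 81/26 ≥ 0, confirming Bessel's inequality. (The deficit equals ||v − Σ <v,e_j> e_j||^2, the squared distance from v to span{e_j}.)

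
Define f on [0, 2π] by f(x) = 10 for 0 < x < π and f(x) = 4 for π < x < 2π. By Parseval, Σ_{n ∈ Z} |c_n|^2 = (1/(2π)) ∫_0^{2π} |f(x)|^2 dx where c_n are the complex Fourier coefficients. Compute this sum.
Σ |c_n|^2 = 58

Parseval equates the L^2 energy of f (normalised by 1/(2π)) with the ℓ^2 sum of its Fourier coefficients: (1/(2π)) ∫_0^{2π} |f|^2 = Σ |c_n|^2.
Compute the left side: (1/(2π)) [∫_0^π 10^2 dx + ∫_π^{2π} 4^2 dx] = (1/(2π)) · (100π + 16π) = (100 + 16)/2 = 58.
So Σ_{n ∈ Z} |c_n|^2 = 58.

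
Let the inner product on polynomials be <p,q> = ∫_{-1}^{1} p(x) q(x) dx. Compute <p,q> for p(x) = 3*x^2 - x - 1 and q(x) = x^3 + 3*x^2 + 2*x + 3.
<p,q> = -2/15

Expand the product: p(x)·q(x) = 3*x^5 + 8*x^4 + 2*x^3 + 4*x^2 - 5*x - 3.
∫_{-1}^{1} of each monomial x^k gives [2/(k+1) if k even, 0 if k odd]. Integrating term-by-term (or equivalently evaluating the antiderivative F(x) = x^6/2 + 8*x^5/5 + x^4/2 + 4*x^3/3 - 5*x^2/2 - 3*x at the endpoints):
  F(1) − F(−1) = -47/30 − (-43/30) = -2/15.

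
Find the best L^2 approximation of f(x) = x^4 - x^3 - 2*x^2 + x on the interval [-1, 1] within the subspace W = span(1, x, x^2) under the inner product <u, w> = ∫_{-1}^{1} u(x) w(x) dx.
g(x) = -8*x^2/7 + 2*x/5 - 3/35

The best approximation g ∈ W is the orthogonal projection of f onto W. Writing g = a_0 + a_1 x + a_2 x^2, the coefficients solve the normal equations G · a = b where
  G_{ij} = <φ_i, φ_j> and b_i = <f, φ_i>, with φ_0 = 1, φ_1 = x, φ_2 = x^2.
G =
  [2, 0, 2/3]
  [0, 2/3, 0]
  [2/3, 0, 2/5],
b = (-14/15, 4/15, -18/35).
Solving gives a_0 = -3/35, a_1 = 2/5, a_2 = -8/7, so
  g(x) = -8*x^2/7 + 2*x/5 - 3/35.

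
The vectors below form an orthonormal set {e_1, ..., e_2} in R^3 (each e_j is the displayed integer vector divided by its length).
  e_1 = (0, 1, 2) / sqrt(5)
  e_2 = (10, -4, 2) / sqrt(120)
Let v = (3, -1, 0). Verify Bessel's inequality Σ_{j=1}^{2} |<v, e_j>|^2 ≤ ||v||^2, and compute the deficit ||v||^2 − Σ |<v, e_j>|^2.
Σ |<v, e_j>|^2 = 59/6; ||v||^2 = 10; deficit = 1/6

Write each e_j = u_j / sqrt(<u_j, u_j>) where u_j is the displayed integer vector. Then <v, e_j> = <v, u_j> / sqrt(<u_j, u_j>), so |<v, e_j>|^2 = <v, u_j>^2 / <u_j, u_j>.
Coefficients: <v, e_1> = -1/sqrt(5), <v, e_2> = 34/sqrt(120).
Square and sum: Σ |<v, e_j>|^2 = 59/6.
Compute ||v||^2 = v·v = 10.
Deficit = 10 − 59/6 = 1/6 ≥ 0, confirming Bessel's inequality. (The deficit equals ||v − Σ <v,e_j> e_j||^2, the squared distance from v to span{e_j}.)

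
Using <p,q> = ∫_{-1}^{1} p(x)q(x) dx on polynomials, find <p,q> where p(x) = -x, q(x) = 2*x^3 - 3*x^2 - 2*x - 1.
<p,q> = 8/15

Expand the product: p(x)·q(x) = -2*x^4 + 3*x^3 + 2*x^2 + x.
∫_{-1}^{1} of each monomial x^k gives [2/(k+1) if k even, 0 if k odd]. Integrating term-by-term (or equivalently evaluating the antiderivative F(x) = -2*x^5/5 + 3*x^4/4 + 2*x^3/3 + x^2/2 at the endpoints):
  F(1) − F(−1) = 91/60 − (59/60) = 8/15.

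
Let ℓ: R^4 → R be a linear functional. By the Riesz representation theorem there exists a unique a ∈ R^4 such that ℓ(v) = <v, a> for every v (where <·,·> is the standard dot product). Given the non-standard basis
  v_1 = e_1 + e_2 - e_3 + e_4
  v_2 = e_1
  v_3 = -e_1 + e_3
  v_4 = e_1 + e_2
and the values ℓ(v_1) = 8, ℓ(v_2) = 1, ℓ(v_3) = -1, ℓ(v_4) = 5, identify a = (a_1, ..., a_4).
a = (1, 4, 0, 3)

Write a = (a_1, ..., a_4) in the standard basis. For each basis vector v_i, ℓ(v_i) = <v_i, a> is a linear equation in the a_j's. Collect the n equations into a matrix system V a = ℓ, where row i of V is v_i (expressed in the standard basis). Since V is invertible (lower-triangular with 1s on the diagonal, up to permutation), solve by back-substitution:
  V =
[[1, 1, -1, 1],
 [1, 0, 0, 0],
 [-1, 0, 1, 0],
 [1, 1, 0, 0]]
  V a = (8, 1, -1, 5)
Solving gives a = (1, 4, 0, 3).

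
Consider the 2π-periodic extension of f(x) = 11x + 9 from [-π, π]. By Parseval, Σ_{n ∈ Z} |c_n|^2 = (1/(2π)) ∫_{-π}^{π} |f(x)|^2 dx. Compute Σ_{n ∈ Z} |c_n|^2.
Σ |c_n|^2 = 121π^2/3 + 81

Expand and integrate term by term over [-π, π]:
  ∫ (11x)^2 dx = 121·(2π^3/3); ∫ 2·11·(9)·x dx = 0 (odd integrand); ∫ 9^2 dx = 81·2π.
So (1/(2π)) ∫_{-π}^{π} (11x + 9)^2 dx = 121π^2/3 + 81 = 121π^2/3 + 81.
Parseval ⇒ Σ |c_n|^2 = 121π^2/3 + 81.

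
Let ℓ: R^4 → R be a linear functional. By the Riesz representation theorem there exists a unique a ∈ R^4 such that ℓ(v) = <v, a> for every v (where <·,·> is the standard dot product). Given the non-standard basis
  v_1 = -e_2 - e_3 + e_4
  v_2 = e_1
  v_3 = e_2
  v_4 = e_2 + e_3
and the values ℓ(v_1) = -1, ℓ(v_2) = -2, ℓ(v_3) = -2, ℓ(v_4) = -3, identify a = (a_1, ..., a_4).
a = (-2, -2, -1, -4)

Write a = (a_1, ..., a_4) in the standard basis. For each basis vector v_i, ℓ(v_i) = <v_i, a> is a linear equation in the a_j's. Collect the n equations into a matrix system V a = ℓ, where row i of V is v_i (expressed in the standard basis). Since V is invertible (lower-triangular with 1s on the diagonal, up to permutation), solve by back-substitution:
  V =
[[0, -1, -1, 1],
 [1, 0, 0, 0],
 [0, 1, 0, 0],
 [0, 1, 1, 0]]
  V a = (-1, -2, -2, -3)
Solving gives a = (-2, -2, -1, -4).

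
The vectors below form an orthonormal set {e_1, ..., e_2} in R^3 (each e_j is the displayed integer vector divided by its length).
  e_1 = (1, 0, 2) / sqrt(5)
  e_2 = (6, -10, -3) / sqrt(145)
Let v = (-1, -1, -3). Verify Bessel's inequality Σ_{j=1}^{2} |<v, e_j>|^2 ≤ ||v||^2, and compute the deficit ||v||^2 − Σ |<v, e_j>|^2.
Σ |<v, e_j>|^2 = 318/29; ||v||^2 = 11; deficit = 1/29

Write each e_j = u_j / sqrt(<u_j, u_j>) where u_j is the displayed integer vector. Then <v, e_j> = <v, u_j> / sqrt(<u_j, u_j>), so |<v, e_j>|^2 = <v, u_j>^2 / <u_j, u_j>.
Coefficients: <v, e_1> = -7/sqrt(5), <v, e_2> = 13/sqrt(145).
Square and sum: Σ |<v, e_j>|^2 = 318/29.
Compute ||v||^2 = v·v = 11.
Deficit = 11 − 318/29 = 1/29 ≥ 0, confirming Bessel's inequality. (The deficit equals ||v − Σ <v,e_j> e_j||^2, the squared distance from v to span{e_j}.)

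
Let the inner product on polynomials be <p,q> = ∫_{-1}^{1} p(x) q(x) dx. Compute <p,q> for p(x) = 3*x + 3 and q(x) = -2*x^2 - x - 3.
<p,q> = -24

Expand the product: p(x)·q(x) = -6*x^3 - 9*x^2 - 12*x - 9.
∫_{-1}^{1} of each monomial x^k gives [2/(k+1) if k even, 0 if k odd]. Integrating term-by-term (or equivalently evaluating the antiderivative F(x) = -3*x^4/2 - 3*x^3 - 6*x^2 - 9*x at the endpoints):
  F(1) − F(−1) = -39/2 − (9/2) = -24.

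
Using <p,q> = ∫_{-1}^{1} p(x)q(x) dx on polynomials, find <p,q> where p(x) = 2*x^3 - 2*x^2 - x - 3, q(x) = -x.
<p,q> = -2/15

Expand the product: p(x)·q(x) = -2*x^4 + 2*x^3 + x^2 + 3*x.
∫_{-1}^{1} of each monomial x^k gives [2/(k+1) if k even, 0 if k odd]. Integrating term-by-term (or equivalently evaluating the antiderivative F(x) = -2*x^5/5 + x^4/2 + x^3/3 + 3*x^2/2 at the endpoints):
  F(1) − F(−1) = 29/15 − (31/15) = -2/15.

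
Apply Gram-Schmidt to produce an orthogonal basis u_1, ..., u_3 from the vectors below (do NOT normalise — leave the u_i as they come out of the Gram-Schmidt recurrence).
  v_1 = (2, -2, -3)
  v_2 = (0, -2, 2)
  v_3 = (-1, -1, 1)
Orthogonal basis:
  u_1 = (2, -2, -3)
  u_2 = (4/17, -38/17, 28/17)
  u_3 = (-25/33, -10/33, -10/33)

Apply the Gram-Schmidt recurrence
  u_1 = v_1
  u_i = v_i − Σ_{j<i} ((v_i · u_j) / (u_j · u_j)) · u_j.

Step by step this gives:
  u_1 = (2, -2, -3)
  u_2 = (4/17, -38/17, 28/17)
  u_3 = (-25/33, -10/33, -10/33)

Orthogonality check:
  u_2 · u_1 = 0 (should be 0)
  u_3 · u_1 = 0 (should be 0)
  u_3 · u_2 = 0 (should be 0)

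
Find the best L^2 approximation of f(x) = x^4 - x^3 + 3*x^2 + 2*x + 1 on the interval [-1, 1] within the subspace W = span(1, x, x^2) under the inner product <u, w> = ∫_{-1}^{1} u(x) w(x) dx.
g(x) = 27*x^2/7 + 7*x/5 + 32/35

The best approximation g ∈ W is the orthogonal projection of f onto W. Writing g = a_0 + a_1 x + a_2 x^2, the coefficients solve the normal equations G · a = b where
  G_{ij} = <φ_i, φ_j> and b_i = <f, φ_i>, with φ_0 = 1, φ_1 = x, φ_2 = x^2.
G =
  [2, 0, 2/3]
  [0, 2/3, 0]
  [2/3, 0, 2/5],
b = (22/5, 14/15, 226/105).
Solving gives a_0 = 32/35, a_1 = 7/5, a_2 = 27/7, so
  g(x) = 27*x^2/7 + 7*x/5 + 32/35.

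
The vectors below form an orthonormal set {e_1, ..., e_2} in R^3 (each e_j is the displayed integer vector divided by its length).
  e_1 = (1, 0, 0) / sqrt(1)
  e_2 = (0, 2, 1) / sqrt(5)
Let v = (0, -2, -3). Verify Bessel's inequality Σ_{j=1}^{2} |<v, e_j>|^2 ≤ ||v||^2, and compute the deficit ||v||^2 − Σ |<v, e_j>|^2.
Σ |<v, e_j>|^2 = 49/5; ||v||^2 = 13; deficit = 16/5

Write each e_j = u_j / sqrt(<u_j, u_j>) where u_j is the displayed integer vector. Then <v, e_j> = <v, u_j> / sqrt(<u_j, u_j>), so |<v, e_j>|^2 = <v, u_j>^2 / <u_j, u_j>.
Coefficients: <v, e_1> = 0/sqrt(1), <v, e_2> = -7/sqrt(5).
Square and sum: Σ |<v, e_j>|^2 = 49/5.
Compute ||v||^2 = v·v = 13.
Deficit = 13 − 49/5 = 16/5 ≥ 0, confirming Bessel's inequality. (The deficit equals ||v − Σ <v,e_j> e_j||^2, the squared distance from v to span{e_j}.)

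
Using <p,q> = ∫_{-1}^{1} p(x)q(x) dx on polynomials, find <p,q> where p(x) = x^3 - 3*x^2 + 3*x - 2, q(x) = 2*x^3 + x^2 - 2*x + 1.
<p,q> = -1088/105

Expand the product: p(x)·q(x) = 2*x^6 - 5*x^5 + x^4 + 6*x^3 - 11*x^2 + 7*x - 2.
∫_{-1}^{1} of each monomial x^k gives [2/(k+1) if k even, 0 if k odd]. Integrating term-by-term (or equivalently evaluating the antiderivative F(x) = 2*x^7/7 - 5*x^6/6 + x^5/5 + 3*x^4/2 - 11*x^3/3 + 7*x^2/2 - 2*x at the endpoints):
  F(1) − F(−1) = -71/70 − (1963/210) = -1088/105.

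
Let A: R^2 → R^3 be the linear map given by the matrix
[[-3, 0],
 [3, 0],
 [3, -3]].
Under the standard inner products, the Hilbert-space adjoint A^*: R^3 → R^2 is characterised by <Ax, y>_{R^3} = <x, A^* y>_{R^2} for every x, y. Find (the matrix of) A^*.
A^* = A^T =
[[-3, 3, 3],
 [0, 0, -3]]

For real matrices with standard dot products, the defining identity <Ax, y> = <x, A^* y> gives (Ax)^T y = x^T (A^*) y, i.e. x^T A^T y = x^T (A^*) y. Since this holds for all x, y, we must have A^* = A^T. Therefore
A^* =
[[-3, 3, 3],
 [0, 0, -3]].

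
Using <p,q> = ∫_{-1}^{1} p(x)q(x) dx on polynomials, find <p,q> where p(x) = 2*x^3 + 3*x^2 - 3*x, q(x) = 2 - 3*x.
<p,q> = 38/5

Expand the product: p(x)·q(x) = -6*x^4 - 5*x^3 + 15*x^2 - 6*x.
∫_{-1}^{1} of each monomial x^k gives [2/(k+1) if k even, 0 if k odd]. Integrating term-by-term (or equivalently evaluating the antiderivative F(x) = -6*x^5/5 - 5*x^4/4 + 5*x^3 - 3*x^2 at the endpoints):
  F(1) − F(−1) = -9/20 − (-161/20) = 38/5.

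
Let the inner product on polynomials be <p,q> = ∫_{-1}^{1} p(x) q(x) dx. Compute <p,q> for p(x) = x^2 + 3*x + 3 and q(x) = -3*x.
<p,q> = -6

Expand the product: p(x)·q(x) = -3*x^3 - 9*x^2 - 9*x.
∫_{-1}^{1} of each monomial x^k gives [2/(k+1) if k even, 0 if k odd]. Integrating term-by-term (or equivalently evaluating the antiderivative F(x) = -3*x^4/4 - 3*x^3 - 9*x^2/2 at the endpoints):
  F(1) − F(−1) = -33/4 − (-9/4) = -6.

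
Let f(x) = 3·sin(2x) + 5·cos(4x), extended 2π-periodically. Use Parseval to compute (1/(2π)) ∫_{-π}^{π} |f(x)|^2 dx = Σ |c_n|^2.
Σ |c_n|^2 = 17

Expand |f|^2 and use orthogonality of {sin(nx), cos(mx)} on [-π, π]:
  ∫_{-π}^{π} sin(nx)^2 dx = π, ∫ cos(mx)^2 dx = π, and cross terms integrate to 0.
So ∫_{-π}^{π} f(x)^2 dx = 3^2 · π + 5^2 · π = (9 + 25)π.
Divide by 2π: (9 + 25)/2 = 17.
By Parseval, this equals Σ |c_n|^2.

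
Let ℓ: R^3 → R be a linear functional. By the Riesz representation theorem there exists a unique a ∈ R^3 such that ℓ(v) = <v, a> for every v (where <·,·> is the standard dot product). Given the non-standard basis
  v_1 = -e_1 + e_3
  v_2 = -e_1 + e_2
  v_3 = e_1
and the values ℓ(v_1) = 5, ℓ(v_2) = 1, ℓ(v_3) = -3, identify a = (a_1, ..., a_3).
a = (-3, -2, 2)

Write a = (a_1, ..., a_3) in the standard basis. For each basis vector v_i, ℓ(v_i) = <v_i, a> is a linear equation in the a_j's. Collect the n equations into a matrix system V a = ℓ, where row i of V is v_i (expressed in the standard basis). Since V is invertible (lower-triangular with 1s on the diagonal, up to permutation), solve by back-substitution:
  V =
[[-1, 0, 1],
 [-1, 1, 0],
 [1, 0, 0]]
  V a = (5, 1, -3)
Solving gives a = (-3, -2, 2).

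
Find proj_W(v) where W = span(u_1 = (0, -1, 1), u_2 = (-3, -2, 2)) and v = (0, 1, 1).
proj_W(v) = (0, 0, 0)

Set up U = [u_1 | ... | u_2] ∈ R^(3×2). The projector onto W = col(U) is P = U (U^T U)^(-1) U^T.
Compute U^T U =
  [2, 4]
  [4, 17],
and U^T v = (0, 0).
Solve U^T U · c = U^T v for the coefficients: c = (0, 0). The projection is proj_W(v) = U c.
Check: (v - proj_W(v)) · u_1 = 0  (should be 0).
Check: (v - proj_W(v)) · u_2 = 0  (should be 0).
Result: proj_W(v) = (0, 0, 0).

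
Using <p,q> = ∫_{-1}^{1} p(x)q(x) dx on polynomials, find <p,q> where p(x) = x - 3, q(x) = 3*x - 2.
<p,q> = 14

Expand the product: p(x)·q(x) = 3*x^2 - 11*x + 6.
∫_{-1}^{1} of each monomial x^k gives [2/(k+1) if k even, 0 if k odd]. Integrating term-by-term (or equivalently evaluating the antiderivative F(x) = x^3 - 11*x^2/2 + 6*x at the endpoints):
  F(1) − F(−1) = 3/2 − (-25/2) = 14.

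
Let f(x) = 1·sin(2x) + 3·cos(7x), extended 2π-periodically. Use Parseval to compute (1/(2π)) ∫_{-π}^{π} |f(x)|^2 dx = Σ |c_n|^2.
Σ |c_n|^2 = 5

Expand |f|^2 and use orthogonality of {sin(nx), cos(mx)} on [-π, π]:
  ∫_{-π}^{π} sin(nx)^2 dx = π, ∫ cos(mx)^2 dx = π, and cross terms integrate to 0.
So ∫_{-π}^{π} f(x)^2 dx = 1^2 · π + 3^2 · π = (1 + 9)π.
Divide by 2π: (1 + 9)/2 = 5.
By Parseval, this equals Σ |c_n|^2.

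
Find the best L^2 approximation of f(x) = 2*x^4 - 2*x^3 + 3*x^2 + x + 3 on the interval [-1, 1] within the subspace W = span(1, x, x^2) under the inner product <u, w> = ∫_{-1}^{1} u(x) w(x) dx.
g(x) = 33*x^2/7 - x/5 + 99/35

The best approximation g ∈ W is the orthogonal projection of f onto W. Writing g = a_0 + a_1 x + a_2 x^2, the coefficients solve the normal equations G · a = b where
  G_{ij} = <φ_i, φ_j> and b_i = <f, φ_i>, with φ_0 = 1, φ_1 = x, φ_2 = x^2.
G =
  [2, 0, 2/3]
  [0, 2/3, 0]
  [2/3, 0, 2/5],
b = (44/5, -2/15, 132/35).
Solving gives a_0 = 99/35, a_1 = -1/5, a_2 = 33/7, so
  g(x) = 33*x^2/7 - x/5 + 99/35.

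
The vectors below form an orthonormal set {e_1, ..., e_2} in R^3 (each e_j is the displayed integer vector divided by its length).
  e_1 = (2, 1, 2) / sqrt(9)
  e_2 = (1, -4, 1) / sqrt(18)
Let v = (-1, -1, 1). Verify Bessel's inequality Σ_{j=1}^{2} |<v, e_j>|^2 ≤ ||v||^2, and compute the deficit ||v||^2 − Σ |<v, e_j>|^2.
Σ |<v, e_j>|^2 = 1; ||v||^2 = 3; deficit = 2

Write each e_j = u_j / sqrt(<u_j, u_j>) where u_j is the displayed integer vector. Then <v, e_j> = <v, u_j> / sqrt(<u_j, u_j>), so |<v, e_j>|^2 = <v, u_j>^2 / <u_j, u_j>.
Coefficients: <v, e_1> = -1/sqrt(9), <v, e_2> = 4/sqrt(18).
Square and sum: Σ |<v, e_j>|^2 = 1.
Compute ||v||^2 = v·v = 3.
Deficit = 3 − 1 = 2 ≥ 0, confirming Bessel's inequality. (The deficit equals ||v − Σ <v,e_j> e_j||^2, the squared distance from v to span{e_j}.)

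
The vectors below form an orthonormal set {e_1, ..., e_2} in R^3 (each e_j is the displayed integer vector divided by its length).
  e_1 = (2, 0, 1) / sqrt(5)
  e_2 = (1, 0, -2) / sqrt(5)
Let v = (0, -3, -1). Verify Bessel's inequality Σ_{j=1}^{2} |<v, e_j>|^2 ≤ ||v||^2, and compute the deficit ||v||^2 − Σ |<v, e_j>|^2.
Σ |<v, e_j>|^2 = 1; ||v||^2 = 10; deficit = 9

Write each e_j = u_j / sqrt(<u_j, u_j>) where u_j is the displayed integer vector. Then <v, e_j> = <v, u_j> / sqrt(<u_j, u_j>), so |<v, e_j>|^2 = <v, u_j>^2 / <u_j, u_j>.
Coefficients: <v, e_1> = -1/sqrt(5), <v, e_2> = 2/sqrt(5).
Square and sum: Σ |<v, e_j>|^2 = 1.
Compute ||v||^2 = v·v = 10.
Deficit = 10 − 1 = 9 ≥ 0, confirming Bessel's inequality. (The deficit equals ||v − Σ <v,e_j> e_j||^2, the squared distance from v to span{e_j}.)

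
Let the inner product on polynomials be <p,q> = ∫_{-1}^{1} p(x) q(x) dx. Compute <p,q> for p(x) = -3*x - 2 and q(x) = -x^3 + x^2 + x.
<p,q> = -32/15

Expand the product: p(x)·q(x) = 3*x^4 - x^3 - 5*x^2 - 2*x.
∫_{-1}^{1} of each monomial x^k gives [2/(k+1) if k even, 0 if k odd]. Integrating term-by-term (or equivalently evaluating the antiderivative F(x) = 3*x^5/5 - x^4/4 - 5*x^3/3 - x^2 at the endpoints):
  F(1) − F(−1) = -139/60 − (-11/60) = -32/15.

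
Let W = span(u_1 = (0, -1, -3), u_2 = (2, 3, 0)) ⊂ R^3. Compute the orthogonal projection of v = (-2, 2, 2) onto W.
proj_W(v) = (-8/121, 86/121, 294/121)

Set up U = [u_1 | ... | u_2] ∈ R^(3×2). The projector onto W = col(U) is P = U (U^T U)^(-1) U^T.
Compute U^T U =
  [10, -3]
  [-3, 13],
and U^T v = (-8, 2).
Solve U^T U · c = U^T v for the coefficients: c = (-98/121, -4/121). The projection is proj_W(v) = U c.
Check: (v - proj_W(v)) · u_1 = 0  (should be 0).
Check: (v - proj_W(v)) · u_2 = 0  (should be 0).
Result: proj_W(v) = (-8/121, 86/121, 294/121).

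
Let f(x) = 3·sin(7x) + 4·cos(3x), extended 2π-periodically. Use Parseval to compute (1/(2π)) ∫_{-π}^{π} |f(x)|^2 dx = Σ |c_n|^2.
Σ |c_n|^2 = 25/2

Expand |f|^2 and use orthogonality of {sin(nx), cos(mx)} on [-π, π]:
  ∫_{-π}^{π} sin(nx)^2 dx = π, ∫ cos(mx)^2 dx = π, and cross terms integrate to 0.
So ∫_{-π}^{π} f(x)^2 dx = 3^2 · π + 4^2 · π = (9 + 16)π.
Divide by 2π: (9 + 16)/2 = 25/2.
By Parseval, this equals Σ |c_n|^2.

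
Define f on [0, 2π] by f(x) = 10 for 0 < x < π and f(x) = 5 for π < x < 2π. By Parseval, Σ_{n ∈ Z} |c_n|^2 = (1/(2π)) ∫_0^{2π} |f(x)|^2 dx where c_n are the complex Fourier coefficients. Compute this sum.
Σ |c_n|^2 = 125/2

Parseval equates the L^2 energy of f (normalised by 1/(2π)) with the ℓ^2 sum of its Fourier coefficients: (1/(2π)) ∫_0^{2π} |f|^2 = Σ |c_n|^2.
Compute the left side: (1/(2π)) [∫_0^π 10^2 dx + ∫_π^{2π} 5^2 dx] = (1/(2π)) · (100π + 25π) = (100 + 25)/2 = 125/2.
So Σ_{n ∈ Z} |c_n|^2 = 125/2.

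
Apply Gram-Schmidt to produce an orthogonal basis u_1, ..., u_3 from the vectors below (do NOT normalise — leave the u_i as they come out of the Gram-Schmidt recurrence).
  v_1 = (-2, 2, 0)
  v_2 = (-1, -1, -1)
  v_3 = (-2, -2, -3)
Orthogonal basis:
  u_1 = (-2, 2, 0)
  u_2 = (-1, -1, -1)
  u_3 = (1/3, 1/3, -2/3)

Apply the Gram-Schmidt recurrence
  u_1 = v_1
  u_i = v_i − Σ_{j<i} ((v_i · u_j) / (u_j · u_j)) · u_j.

Step by step this gives:
  u_1 = (-2, 2, 0)
  u_2 = (-1, -1, -1)
  u_3 = (1/3, 1/3, -2/3)

Orthogonality check:
  u_2 · u_1 = 0 (should be 0)
  u_3 · u_1 = 0 (should be 0)
  u_3 · u_2 = 0 (should be 0)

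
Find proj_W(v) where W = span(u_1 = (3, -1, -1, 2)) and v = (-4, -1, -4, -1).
proj_W(v) = (-9/5, 3/5, 3/5, -6/5)

Set up U = [u_1 | ... | u_1] ∈ R^(4×1). The projector onto W = col(U) is P = U (U^T U)^(-1) U^T.
Compute U^T U =
  [15],
and U^T v = (-9).
Solve U^T U · c = U^T v for the coefficients: c = (-3/5). The projection is proj_W(v) = U c.
Check: (v - proj_W(v)) · u_1 = 0  (should be 0).
Result: proj_W(v) = (-9/5, 3/5, 3/5, -6/5).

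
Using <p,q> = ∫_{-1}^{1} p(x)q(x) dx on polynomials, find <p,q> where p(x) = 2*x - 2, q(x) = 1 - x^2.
<p,q> = -8/3

Expand the product: p(x)·q(x) = -2*x^3 + 2*x^2 + 2*x - 2.
∫_{-1}^{1} of each monomial x^k gives [2/(k+1) if k even, 0 if k odd]. Integrating term-by-term (or equivalently evaluating the antiderivative F(x) = -x^4/2 + 2*x^3/3 + x^2 - 2*x at the endpoints):
  F(1) − F(−1) = -5/6 − (11/6) = -8/3.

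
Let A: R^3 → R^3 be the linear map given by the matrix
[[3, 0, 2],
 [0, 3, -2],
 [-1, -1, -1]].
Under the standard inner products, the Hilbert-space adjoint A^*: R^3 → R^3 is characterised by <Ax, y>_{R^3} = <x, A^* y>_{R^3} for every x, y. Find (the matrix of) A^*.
A^* = A^T =
[[3, 0, -1],
 [0, 3, -1],
 [2, -2, -1]]

For real matrices with standard dot products, the defining identity <Ax, y> = <x, A^* y> gives (Ax)^T y = x^T (A^*) y, i.e. x^T A^T y = x^T (A^*) y. Since this holds for all x, y, we must have A^* = A^T. Therefore
A^* =
[[3, 0, -1],
 [0, 3, -1],
 [2, -2, -1]].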